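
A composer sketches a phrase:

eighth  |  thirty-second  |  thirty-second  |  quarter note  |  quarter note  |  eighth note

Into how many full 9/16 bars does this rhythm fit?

1

One bar of 9/16 = 18 thirty-second notes.
In thirty-second notes: eighth = 4; thirty-second = 1; thirty-second = 1; quarter note = 8; quarter note = 8; eighth note = 4.
Sum: 4 + 1 + 1 + 8 + 8 + 4 = 26.
26 ÷ 18 = 1 complete bar with 8 left over.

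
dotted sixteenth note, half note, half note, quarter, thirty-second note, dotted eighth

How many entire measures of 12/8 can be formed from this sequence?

One bar of 12/8 = 48 thirty-second notes.
Convert each value to thirty-second notes: dotted sixteenth note = 3; half note = 16; half note = 16; quarter = 8; thirty-second note = 1; dotted eighth = 6.
Altogether 3 + 16 + 16 + 8 + 1 + 6 = 50.
50 ÷ 48 = 1 complete bar with 2 left over.

1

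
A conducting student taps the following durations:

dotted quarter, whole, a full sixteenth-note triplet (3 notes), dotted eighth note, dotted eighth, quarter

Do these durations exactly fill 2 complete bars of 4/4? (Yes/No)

No

One bar of 4/4 = 16 sixteenth notes, so 2 bars = 32.
Convert each value to sixteenth notes: dotted quarter = 6; whole = 16; a full sixteenth-note triplet (3 notes) (three triplet sixteenths span one eighth) = 2; dotted eighth note = 3; dotted eighth = 3; quarter = 4.
Adding: 6 + 16 + 2 + 3 + 3 + 4 = 34.
34 exceeds 32, so the answer is No.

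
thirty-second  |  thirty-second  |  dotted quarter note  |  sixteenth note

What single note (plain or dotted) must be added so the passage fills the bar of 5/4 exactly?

The bar of 5/4 = 40 thirty-second notes.
In thirty-second notes: thirty-second = 1; thirty-second = 1; dotted quarter note = 12; sixteenth note = 2.
Adding: 1 + 1 + 12 + 2 = 16.
Remaining: 40 − 16 = 24 thirty-second notes, which is a dotted half note.

dotted half note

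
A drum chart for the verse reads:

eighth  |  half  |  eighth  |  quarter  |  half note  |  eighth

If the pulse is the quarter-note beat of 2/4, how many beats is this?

6.5

One quarter-note beat = 2 eighth notes.
Working in eighth notes: eighth = 1; half = 4; eighth = 1; quarter = 2; half note = 4; eighth = 1.
Altogether 1 + 4 + 1 + 2 + 4 + 1 = 13.
13 ÷ 2 = 6.5 beats.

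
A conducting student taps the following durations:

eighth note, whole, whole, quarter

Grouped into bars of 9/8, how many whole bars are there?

One bar of 9/8 = 9 eighth notes.
Each duration in eighth notes: eighth note = 1; whole = 8; whole = 8; quarter = 2.
Sum: 1 + 8 + 8 + 2 = 19.
19 ÷ 9 = 2 complete bars with 1 left over.

2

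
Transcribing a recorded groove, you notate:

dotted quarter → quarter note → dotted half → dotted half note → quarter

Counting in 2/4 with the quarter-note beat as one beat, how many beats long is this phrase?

One quarter-note beat = 2 eighth notes.
Each duration in eighth notes: dotted quarter = 3; quarter note = 2; dotted half = 6; dotted half note = 6; quarter = 2.
Altogether 3 + 2 + 6 + 6 + 2 = 19.
19 ÷ 2 = 9.5 beats.

9.5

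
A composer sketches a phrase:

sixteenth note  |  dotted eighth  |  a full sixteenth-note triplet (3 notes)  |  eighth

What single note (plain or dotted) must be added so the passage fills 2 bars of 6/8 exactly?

whole note

2 bars of 6/8 = 24 sixteenth notes.
In sixteenth notes: sixteenth note = 1; dotted eighth = 3; a full sixteenth-note triplet (3 notes) (three triplet sixteenths span one eighth) = 2; eighth = 2.
Adding: 1 + 3 + 2 + 2 = 8.
Remaining: 24 − 8 = 16 sixteenth notes, which is a whole note.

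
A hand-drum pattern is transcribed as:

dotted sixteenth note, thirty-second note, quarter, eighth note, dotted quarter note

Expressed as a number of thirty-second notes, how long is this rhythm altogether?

Working in thirty-second notes: dotted sixteenth note = 3; thirty-second note = 1; quarter = 8; eighth note = 4; dotted quarter note = 12.
Sum: 3 + 1 + 8 + 4 + 12 = 28 thirty-second notes.

28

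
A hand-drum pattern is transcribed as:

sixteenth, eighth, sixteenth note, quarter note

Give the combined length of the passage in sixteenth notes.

In sixteenth notes: sixteenth = 1; eighth = 2; sixteenth note = 1; quarter note = 4.
Sum: 1 + 2 + 1 + 4 = 8 sixteenth notes.

8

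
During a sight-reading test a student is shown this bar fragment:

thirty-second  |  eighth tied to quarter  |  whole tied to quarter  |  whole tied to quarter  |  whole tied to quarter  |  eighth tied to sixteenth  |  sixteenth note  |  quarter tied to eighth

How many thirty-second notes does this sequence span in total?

Convert each value to thirty-second notes: thirty-second = 1; eighth tied to quarter (eighth + quarter) = 12; whole tied to quarter (whole + quarter) = 40; whole tied to quarter (whole + quarter) = 40; whole tied to quarter (whole + quarter) = 40; eighth tied to sixteenth (eighth + sixteenth) = 6; sixteenth note = 2; quarter tied to eighth (quarter + eighth) = 12.
Sum: 1 + 12 + 40 + 40 + 40 + 6 + 2 + 12 = 153 thirty-second notes.

153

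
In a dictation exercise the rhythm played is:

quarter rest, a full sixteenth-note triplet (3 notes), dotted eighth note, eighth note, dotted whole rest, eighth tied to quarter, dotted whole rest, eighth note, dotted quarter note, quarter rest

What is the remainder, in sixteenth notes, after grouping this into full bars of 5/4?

One bar of 5/4 = 20 sixteenth notes.
Working in sixteenth notes: quarter rest = 4; a full sixteenth-note triplet (3 notes) (three triplet sixteenths span one eighth) = 2; dotted eighth note = 3; eighth note = 2; dotted whole rest = 24; eighth tied to quarter (eighth + quarter) = 6; dotted whole rest = 24; eighth note = 2; dotted quarter note = 6; quarter rest = 4.
Altogether 4 + 2 + 3 + 2 + 24 + 6 + 24 + 2 + 6 + 4 = 77.
77 ÷ 20 = 3 complete bars with 17 sixteenth notes remaining.

17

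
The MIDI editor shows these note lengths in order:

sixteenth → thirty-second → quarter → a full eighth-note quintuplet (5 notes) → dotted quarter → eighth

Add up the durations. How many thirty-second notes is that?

43

Express everything in thirty-second notes: sixteenth = 2; thirty-second = 1; quarter = 8; a full eighth-note quintuplet (5 notes) (five quintuplet eighths span one half) = 16; dotted quarter = 12; eighth = 4.
Sum: 2 + 1 + 8 + 16 + 12 + 4 = 43 thirty-second notes.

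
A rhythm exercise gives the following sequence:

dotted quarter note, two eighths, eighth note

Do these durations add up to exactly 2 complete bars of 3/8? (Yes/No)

One bar of 3/8 = 3 eighth notes, so 2 bars = 6.
Each duration in eighth notes: dotted quarter note = 3; eighth = 1; eighth = 1; eighth note = 1.
Altogether 3 + 1 + 1 + 1 = 6.
6 equals 6, so the answer is Yes.

Yes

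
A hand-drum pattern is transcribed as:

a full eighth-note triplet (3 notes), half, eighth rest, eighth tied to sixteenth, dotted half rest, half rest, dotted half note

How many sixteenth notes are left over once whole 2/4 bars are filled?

One bar of 2/4 = 8 sixteenth notes.
Convert each value to sixteenth notes: a full eighth-note triplet (3 notes) (three triplet eighths span one quarter) = 4; half = 8; eighth rest = 2; eighth tied to sixteenth (eighth + sixteenth) = 3; dotted half rest = 12; half rest = 8; dotted half note = 12.
Altogether 4 + 8 + 2 + 3 + 12 + 8 + 12 = 49.
49 ÷ 8 = 6 complete bars with 1 sixteenth note remaining.

1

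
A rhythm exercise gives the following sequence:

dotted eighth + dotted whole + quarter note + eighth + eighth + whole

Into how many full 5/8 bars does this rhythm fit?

One bar of 5/8 = 10 sixteenth notes.
Express everything in sixteenth notes: dotted eighth = 3; dotted whole = 24; quarter note = 4; eighth = 2; eighth = 2; whole = 16.
Adding: 3 + 24 + 4 + 2 + 2 + 16 = 51.
51 ÷ 10 = 5 complete bars with 1 left over.

5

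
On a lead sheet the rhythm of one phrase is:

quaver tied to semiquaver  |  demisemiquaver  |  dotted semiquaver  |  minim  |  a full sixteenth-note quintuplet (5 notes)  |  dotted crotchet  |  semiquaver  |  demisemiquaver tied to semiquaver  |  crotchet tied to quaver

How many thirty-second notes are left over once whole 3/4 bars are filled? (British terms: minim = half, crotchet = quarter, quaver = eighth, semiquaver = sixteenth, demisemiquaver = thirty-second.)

One bar of 3/4 = 24 thirty-second notes.
Convert each value to thirty-second notes: quaver tied to semiquaver (quaver + semiquaver) = 6; demisemiquaver = 1; dotted semiquaver = 3; minim = 16; a full sixteenth-note quintuplet (5 notes) (five quintuplet sixteenths span one quarter) = 8; dotted crotchet = 12; semiquaver = 2; demisemiquaver tied to semiquaver (demisemiquaver + semiquaver) = 3; crotchet tied to quaver (crotchet + quaver) = 12.
Sum: 6 + 1 + 3 + 16 + 8 + 12 + 2 + 3 + 12 = 63.
63 ÷ 24 = 2 complete bars with 15 thirty-second notes remaining.

15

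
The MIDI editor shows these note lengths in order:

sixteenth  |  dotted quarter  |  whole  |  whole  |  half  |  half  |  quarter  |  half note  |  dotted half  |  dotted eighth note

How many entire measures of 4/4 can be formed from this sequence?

One bar of 4/4 = 16 sixteenth notes.
Each duration in sixteenth notes: sixteenth = 1; dotted quarter = 6; whole = 16; whole = 16; half = 8; half = 8; quarter = 4; half note = 8; dotted half = 12; dotted eighth note = 3.
Altogether 1 + 6 + 16 + 16 + 8 + 8 + 4 + 8 + 12 + 3 = 82.
82 ÷ 16 = 5 complete bars with 2 left over.

5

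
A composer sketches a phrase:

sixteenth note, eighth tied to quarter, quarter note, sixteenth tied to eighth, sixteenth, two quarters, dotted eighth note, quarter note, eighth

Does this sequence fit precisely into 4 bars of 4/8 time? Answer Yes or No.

One bar of 4/8 = 8 sixteenth notes, so 4 bars = 32.
Working in sixteenth notes: sixteenth note = 1; eighth tied to quarter (eighth + quarter) = 6; quarter note = 4; sixteenth tied to eighth (sixteenth + eighth) = 3; sixteenth = 1; quarter = 4; quarter = 4; dotted eighth note = 3; quarter note = 4; eighth = 2.
Adding: 1 + 6 + 4 + 3 + 1 + 4 + 4 + 3 + 4 + 2 = 32.
32 equals 32, so the answer is Yes.

Yes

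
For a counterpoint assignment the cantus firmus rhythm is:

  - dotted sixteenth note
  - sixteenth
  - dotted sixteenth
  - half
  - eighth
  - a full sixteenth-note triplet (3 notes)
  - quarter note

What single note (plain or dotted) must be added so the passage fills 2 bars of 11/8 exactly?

dotted whole note

2 bars of 11/8 = 88 thirty-second notes.
Express everything in thirty-second notes: dotted sixteenth note = 3; sixteenth = 2; dotted sixteenth = 3; half = 16; eighth = 4; a full sixteenth-note triplet (3 notes) (three triplet sixteenths span one eighth) = 4; quarter note = 8.
Adding: 3 + 2 + 3 + 16 + 4 + 4 + 8 = 40.
Remaining: 88 − 40 = 48 thirty-second notes, which is a dotted whole note.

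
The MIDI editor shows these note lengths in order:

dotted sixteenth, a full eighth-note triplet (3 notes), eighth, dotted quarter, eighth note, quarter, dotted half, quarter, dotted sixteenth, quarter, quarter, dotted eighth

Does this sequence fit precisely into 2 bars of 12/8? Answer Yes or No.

One bar of 12/8 = 48 thirty-second notes, so 2 bars = 96.
In thirty-second notes: dotted sixteenth = 3; a full eighth-note triplet (3 notes) (three triplet eighths span one quarter) = 8; eighth = 4; dotted quarter = 12; eighth note = 4; quarter = 8; dotted half = 24; quarter = 8; dotted sixteenth = 3; quarter = 8; quarter = 8; dotted eighth = 6.
Altogether 3 + 8 + 4 + 12 + 4 + 8 + 24 + 8 + 3 + 8 + 8 + 6 = 96.
96 equals 96, so the answer is Yes.

Yes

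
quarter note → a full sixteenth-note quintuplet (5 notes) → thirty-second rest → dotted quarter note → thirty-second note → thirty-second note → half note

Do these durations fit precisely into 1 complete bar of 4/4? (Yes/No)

No

One bar of 4/4 = 32 thirty-second notes.
Working in thirty-second notes: quarter note = 8; a full sixteenth-note quintuplet (5 notes) (five quintuplet sixteenths span one quarter) = 8; thirty-second rest = 1; dotted quarter note = 12; thirty-second note = 1; thirty-second note = 1; half note = 16.
Total: 8 + 8 + 1 + 12 + 1 + 1 + 16 = 47.
47 exceeds 32, so the answer is No.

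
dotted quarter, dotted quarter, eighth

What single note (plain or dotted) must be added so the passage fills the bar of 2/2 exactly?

The bar of 2/2 = 8 eighth notes.
Working in eighth notes: dotted quarter = 3; dotted quarter = 3; eighth = 1.
Total: 3 + 3 + 1 = 7.
Remaining: 8 − 7 = 1 eighth note, which is a eighth note.

eighth note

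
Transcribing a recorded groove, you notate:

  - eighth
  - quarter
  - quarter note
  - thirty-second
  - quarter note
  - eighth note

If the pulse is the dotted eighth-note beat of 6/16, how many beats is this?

One dotted eighth-note beat = 6 thirty-second notes.
Express everything in thirty-second notes: eighth = 4; quarter = 8; quarter note = 8; thirty-second = 1; quarter note = 8; eighth note = 4.
Altogether 4 + 8 + 8 + 1 + 8 + 4 = 33.
33 ÷ 6 = 5.5 beats.

5.5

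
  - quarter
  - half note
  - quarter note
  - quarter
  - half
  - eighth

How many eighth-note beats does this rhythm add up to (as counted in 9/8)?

One eighth-note beat = 2 sixteenth notes.
Convert each value to sixteenth notes: quarter = 4; half note = 8; quarter note = 4; quarter = 4; half = 8; eighth = 2.
Adding: 4 + 8 + 4 + 4 + 8 + 2 = 30.
30 ÷ 2 = 15 beats.

15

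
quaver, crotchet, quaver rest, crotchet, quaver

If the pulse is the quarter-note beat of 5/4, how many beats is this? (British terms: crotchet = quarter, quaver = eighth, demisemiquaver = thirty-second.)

3.5

One quarter-note beat = 2 eighth notes.
Convert each value to eighth notes: quaver = 1; crotchet = 2; quaver rest = 1; crotchet = 2; quaver = 1.
Adding: 1 + 2 + 1 + 2 + 1 = 7.
7 ÷ 2 = 3.5 beats.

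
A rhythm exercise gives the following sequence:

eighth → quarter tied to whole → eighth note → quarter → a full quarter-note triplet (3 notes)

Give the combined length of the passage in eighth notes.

18

Working in eighth notes: eighth = 1; quarter tied to whole (quarter + whole) = 10; eighth note = 1; quarter = 2; a full quarter-note triplet (3 notes) (three triplet quarters span one half) = 4.
Total: 1 + 10 + 1 + 2 + 4 = 18 eighth notes.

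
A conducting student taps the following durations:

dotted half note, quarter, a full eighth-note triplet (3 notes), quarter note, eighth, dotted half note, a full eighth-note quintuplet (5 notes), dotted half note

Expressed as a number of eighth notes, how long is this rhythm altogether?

Convert each value to eighth notes: dotted half note = 6; quarter = 2; a full eighth-note triplet (3 notes) (three triplet eighths span one quarter) = 2; quarter note = 2; eighth = 1; dotted half note = 6; a full eighth-note quintuplet (5 notes) (five quintuplet eighths span one half) = 4; dotted half note = 6.
Altogether 6 + 2 + 2 + 2 + 1 + 6 + 4 + 6 = 29 eighth notes.

29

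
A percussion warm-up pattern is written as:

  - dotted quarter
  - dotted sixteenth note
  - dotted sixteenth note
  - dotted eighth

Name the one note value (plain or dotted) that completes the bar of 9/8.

dotted quarter note

The bar of 9/8 = 36 thirty-second notes.
Working in thirty-second notes: dotted quarter = 12; dotted sixteenth note = 3; dotted sixteenth note = 3; dotted eighth = 6.
Altogether 12 + 3 + 3 + 6 = 24.
Remaining: 36 − 24 = 12 thirty-second notes, which is a dotted quarter note.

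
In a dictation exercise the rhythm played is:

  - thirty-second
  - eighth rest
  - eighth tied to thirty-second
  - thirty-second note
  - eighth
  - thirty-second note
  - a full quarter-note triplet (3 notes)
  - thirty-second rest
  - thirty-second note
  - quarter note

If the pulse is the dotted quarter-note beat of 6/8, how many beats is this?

One dotted quarter-note beat = 12 thirty-second notes.
Express everything in thirty-second notes: thirty-second = 1; eighth rest = 4; eighth tied to thirty-second (eighth + thirty-second) = 5; thirty-second note = 1; eighth = 4; thirty-second note = 1; a full quarter-note triplet (3 notes) (three triplet quarters span one half) = 16; thirty-second rest = 1; thirty-second note = 1; quarter note = 8.
Sum: 1 + 4 + 5 + 1 + 4 + 1 + 16 + 1 + 1 + 8 = 42.
42 ÷ 12 = 3.5 beats.

3.5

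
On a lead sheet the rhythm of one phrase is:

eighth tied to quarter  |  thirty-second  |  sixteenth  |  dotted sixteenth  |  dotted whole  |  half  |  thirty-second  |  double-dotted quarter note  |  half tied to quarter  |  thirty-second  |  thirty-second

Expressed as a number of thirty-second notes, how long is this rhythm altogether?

In thirty-second notes: eighth tied to quarter (eighth + quarter) = 12; thirty-second = 1; sixteenth = 2; dotted sixteenth = 3; dotted whole = 48; half = 16; thirty-second = 1; double-dotted quarter note = 14; half tied to quarter (half + quarter) = 24; thirty-second = 1; thirty-second = 1.
Total: 12 + 1 + 2 + 3 + 48 + 16 + 1 + 14 + 24 + 1 + 1 = 123 thirty-second notes.

123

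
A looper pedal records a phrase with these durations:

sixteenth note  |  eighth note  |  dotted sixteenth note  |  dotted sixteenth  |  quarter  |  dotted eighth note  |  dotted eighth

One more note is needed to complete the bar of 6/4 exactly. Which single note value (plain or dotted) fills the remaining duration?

half note

The bar of 6/4 = 48 thirty-second notes.
Express everything in thirty-second notes: sixteenth note = 2; eighth note = 4; dotted sixteenth note = 3; dotted sixteenth = 3; quarter = 8; dotted eighth note = 6; dotted eighth = 6.
Total: 2 + 4 + 3 + 3 + 8 + 6 + 6 = 32.
Remaining: 48 − 32 = 16 thirty-second notes, which is a half note.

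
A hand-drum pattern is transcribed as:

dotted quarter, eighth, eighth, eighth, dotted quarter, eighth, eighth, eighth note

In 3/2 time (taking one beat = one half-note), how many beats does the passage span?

One half-note beat = 4 eighth notes.
Convert each value to eighth notes: dotted quarter = 3; eighth = 1; eighth = 1; eighth = 1; dotted quarter = 3; eighth = 1; eighth = 1; eighth note = 1.
Adding: 3 + 1 + 1 + 1 + 3 + 1 + 1 + 1 = 12.
12 ÷ 4 = 3 beats.

3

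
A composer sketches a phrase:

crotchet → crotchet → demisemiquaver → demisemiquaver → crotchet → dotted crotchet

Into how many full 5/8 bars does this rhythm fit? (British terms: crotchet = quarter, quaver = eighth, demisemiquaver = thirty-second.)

One bar of 5/8 = 20 thirty-second notes.
Each duration in thirty-second notes: crotchet = 8; crotchet = 8; demisemiquaver = 1; demisemiquaver = 1; crotchet = 8; dotted crotchet = 12.
Total: 8 + 8 + 1 + 1 + 8 + 12 = 38.
38 ÷ 20 = 1 complete bar with 18 left over.

1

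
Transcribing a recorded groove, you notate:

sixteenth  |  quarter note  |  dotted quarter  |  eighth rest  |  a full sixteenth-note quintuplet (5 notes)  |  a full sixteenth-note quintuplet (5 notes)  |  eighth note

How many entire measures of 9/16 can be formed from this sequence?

2

One bar of 9/16 = 9 sixteenth notes.
Express everything in sixteenth notes: sixteenth = 1; quarter note = 4; dotted quarter = 6; eighth rest = 2; a full sixteenth-note quintuplet (5 notes) (five quintuplet sixteenths span one quarter) = 4; a full sixteenth-note quintuplet (5 notes) (five quintuplet sixteenths span one quarter) = 4; eighth note = 2.
Total: 1 + 4 + 6 + 2 + 4 + 4 + 2 = 23.
23 ÷ 9 = 2 complete bars with 5 left over.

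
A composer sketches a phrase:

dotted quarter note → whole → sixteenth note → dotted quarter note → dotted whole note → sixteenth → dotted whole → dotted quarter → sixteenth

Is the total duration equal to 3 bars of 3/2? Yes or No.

No

One bar of 3/2 = 24 sixteenth notes, so 3 bars = 72.
Convert each value to sixteenth notes: dotted quarter note = 6; whole = 16; sixteenth note = 1; dotted quarter note = 6; dotted whole note = 24; sixteenth = 1; dotted whole = 24; dotted quarter = 6; sixteenth = 1.
Altogether 6 + 16 + 1 + 6 + 24 + 1 + 24 + 6 + 1 = 85.
85 exceeds 72, so the answer is No.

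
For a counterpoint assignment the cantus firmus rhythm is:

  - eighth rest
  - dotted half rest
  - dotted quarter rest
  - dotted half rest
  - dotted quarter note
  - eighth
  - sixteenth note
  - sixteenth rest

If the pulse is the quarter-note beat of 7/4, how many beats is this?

10.5

One quarter-note beat = 4 sixteenth notes.
Express everything in sixteenth notes: eighth rest = 2; dotted half rest = 12; dotted quarter rest = 6; dotted half rest = 12; dotted quarter note = 6; eighth = 2; sixteenth note = 1; sixteenth rest = 1.
Altogether 2 + 12 + 6 + 12 + 6 + 2 + 1 + 1 = 42.
42 ÷ 4 = 10.5 beats.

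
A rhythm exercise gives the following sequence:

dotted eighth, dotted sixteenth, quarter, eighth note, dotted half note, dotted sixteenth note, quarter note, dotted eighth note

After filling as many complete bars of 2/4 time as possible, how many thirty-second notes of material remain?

14

One bar of 2/4 = 16 thirty-second notes.
Convert each value to thirty-second notes: dotted eighth = 6; dotted sixteenth = 3; quarter = 8; eighth note = 4; dotted half note = 24; dotted sixteenth note = 3; quarter note = 8; dotted eighth note = 6.
Altogether 6 + 3 + 8 + 4 + 24 + 3 + 8 + 6 = 62.
62 ÷ 16 = 3 complete bars with 14 thirty-second notes remaining.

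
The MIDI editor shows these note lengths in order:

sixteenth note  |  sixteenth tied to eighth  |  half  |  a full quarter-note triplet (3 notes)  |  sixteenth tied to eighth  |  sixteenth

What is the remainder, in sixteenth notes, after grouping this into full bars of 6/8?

0

One bar of 6/8 = 12 sixteenth notes.
Working in sixteenth notes: sixteenth note = 1; sixteenth tied to eighth (sixteenth + eighth) = 3; half = 8; a full quarter-note triplet (3 notes) (three triplet quarters span one half) = 8; sixteenth tied to eighth (sixteenth + eighth) = 3; sixteenth = 1.
Total: 1 + 3 + 8 + 8 + 3 + 1 = 24.
24 ÷ 12 = 2 complete bars with 0 sixteenth notes remaining.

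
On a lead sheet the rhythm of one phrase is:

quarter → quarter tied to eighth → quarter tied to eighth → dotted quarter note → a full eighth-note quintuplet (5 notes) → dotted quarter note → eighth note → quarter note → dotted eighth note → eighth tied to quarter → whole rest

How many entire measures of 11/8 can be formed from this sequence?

One bar of 11/8 = 22 sixteenth notes.
Each duration in sixteenth notes: quarter = 4; quarter tied to eighth (quarter + eighth) = 6; quarter tied to eighth (quarter + eighth) = 6; dotted quarter note = 6; a full eighth-note quintuplet (5 notes) (five quintuplet eighths span one half) = 8; dotted quarter note = 6; eighth note = 2; quarter note = 4; dotted eighth note = 3; eighth tied to quarter (eighth + quarter) = 6; whole rest = 16.
Sum: 4 + 6 + 6 + 6 + 8 + 6 + 2 + 4 + 3 + 6 + 16 = 67.
67 ÷ 22 = 3 complete bars with 1 left over.

3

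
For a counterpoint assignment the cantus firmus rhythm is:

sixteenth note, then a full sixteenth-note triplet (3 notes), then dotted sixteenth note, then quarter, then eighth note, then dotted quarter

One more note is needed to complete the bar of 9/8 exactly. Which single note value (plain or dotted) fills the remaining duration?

The bar of 9/8 = 36 thirty-second notes.
Convert each value to thirty-second notes: sixteenth note = 2; a full sixteenth-note triplet (3 notes) (three triplet sixteenths span one eighth) = 4; dotted sixteenth note = 3; quarter = 8; eighth note = 4; dotted quarter = 12.
Altogether 2 + 4 + 3 + 8 + 4 + 12 = 33.
Remaining: 36 − 33 = 3 thirty-second notes, which is a dotted sixteenth note.

dotted sixteenth note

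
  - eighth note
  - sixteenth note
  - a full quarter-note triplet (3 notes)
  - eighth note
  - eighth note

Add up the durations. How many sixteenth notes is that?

Working in sixteenth notes: eighth note = 2; sixteenth note = 1; a full quarter-note triplet (3 notes) (three triplet quarters span one half) = 8; eighth note = 2; eighth note = 2.
Adding: 2 + 1 + 8 + 2 + 2 = 15 sixteenth notes.

15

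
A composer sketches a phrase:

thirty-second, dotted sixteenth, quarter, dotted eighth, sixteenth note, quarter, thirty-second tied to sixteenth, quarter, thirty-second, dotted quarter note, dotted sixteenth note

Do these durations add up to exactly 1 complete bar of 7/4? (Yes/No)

One bar of 7/4 = 56 thirty-second notes.
Working in thirty-second notes: thirty-second = 1; dotted sixteenth = 3; quarter = 8; dotted eighth = 6; sixteenth note = 2; quarter = 8; thirty-second tied to sixteenth (thirty-second + sixteenth) = 3; quarter = 8; thirty-second = 1; dotted quarter note = 12; dotted sixteenth note = 3.
Total: 1 + 3 + 8 + 6 + 2 + 8 + 3 + 8 + 1 + 12 + 3 = 55.
55 falls short of 56, so the answer is No.

No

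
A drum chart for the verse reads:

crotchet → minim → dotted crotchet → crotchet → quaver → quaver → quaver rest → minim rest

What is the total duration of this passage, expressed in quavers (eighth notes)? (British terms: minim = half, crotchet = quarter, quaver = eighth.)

In eighth notes: crotchet = 2; minim = 4; dotted crotchet = 3; crotchet = 2; quaver = 1; quaver = 1; quaver rest = 1; minim rest = 4.
Total: 2 + 4 + 3 + 2 + 1 + 1 + 1 + 4 = 18 eighth notes.

18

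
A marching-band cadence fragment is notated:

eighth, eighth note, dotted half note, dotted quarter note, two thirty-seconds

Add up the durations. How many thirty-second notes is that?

Working in thirty-second notes: eighth = 4; eighth note = 4; dotted half note = 24; dotted quarter note = 12; thirty-second = 1; thirty-second = 1.
Sum: 4 + 4 + 24 + 12 + 1 + 1 = 46 thirty-second notes.

46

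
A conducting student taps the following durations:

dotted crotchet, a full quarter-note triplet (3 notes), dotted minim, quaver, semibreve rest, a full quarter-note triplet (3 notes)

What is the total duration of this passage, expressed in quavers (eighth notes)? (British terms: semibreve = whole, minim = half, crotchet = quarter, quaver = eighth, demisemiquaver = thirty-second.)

Convert each value to eighth notes: dotted crotchet = 3; a full quarter-note triplet (3 notes) (three triplet quarters span one half) = 4; dotted minim = 6; quaver = 1; semibreve rest = 8; a full quarter-note triplet (3 notes) (three triplet quarters span one half) = 4.
Altogether 3 + 4 + 6 + 1 + 8 + 4 = 26 eighth notes.

26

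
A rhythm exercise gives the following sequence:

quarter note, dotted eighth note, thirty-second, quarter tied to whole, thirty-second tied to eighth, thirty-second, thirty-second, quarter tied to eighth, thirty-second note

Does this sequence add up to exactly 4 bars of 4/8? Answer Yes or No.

One bar of 4/8 = 16 thirty-second notes, so 4 bars = 64.
In thirty-second notes: quarter note = 8; dotted eighth note = 6; thirty-second = 1; quarter tied to whole (quarter + whole) = 40; thirty-second tied to eighth (thirty-second + eighth) = 5; thirty-second = 1; thirty-second = 1; quarter tied to eighth (quarter + eighth) = 12; thirty-second note = 1.
Total: 8 + 6 + 1 + 40 + 5 + 1 + 1 + 12 + 1 = 75.
75 exceeds 64, so the answer is No.

No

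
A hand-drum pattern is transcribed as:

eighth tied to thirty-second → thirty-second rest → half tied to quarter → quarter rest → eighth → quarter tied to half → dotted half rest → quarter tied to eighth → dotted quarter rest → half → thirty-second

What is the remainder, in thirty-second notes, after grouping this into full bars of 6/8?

11

One bar of 6/8 = 24 thirty-second notes.
Working in thirty-second notes: eighth tied to thirty-second (eighth + thirty-second) = 5; thirty-second rest = 1; half tied to quarter (half + quarter) = 24; quarter rest = 8; eighth = 4; quarter tied to half (quarter + half) = 24; dotted half rest = 24; quarter tied to eighth (quarter + eighth) = 12; dotted quarter rest = 12; half = 16; thirty-second = 1.
Sum: 5 + 1 + 24 + 8 + 4 + 24 + 24 + 12 + 12 + 16 + 1 = 131.
131 ÷ 24 = 5 complete bars with 11 thirty-second notes remaining.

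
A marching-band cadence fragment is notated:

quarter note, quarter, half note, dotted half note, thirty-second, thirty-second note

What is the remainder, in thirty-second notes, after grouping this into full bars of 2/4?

10

One bar of 2/4 = 16 thirty-second notes.
In thirty-second notes: quarter note = 8; quarter = 8; half note = 16; dotted half note = 24; thirty-second = 1; thirty-second note = 1.
Adding: 8 + 8 + 16 + 24 + 1 + 1 = 58.
58 ÷ 16 = 3 complete bars with 10 thirty-second notes remaining.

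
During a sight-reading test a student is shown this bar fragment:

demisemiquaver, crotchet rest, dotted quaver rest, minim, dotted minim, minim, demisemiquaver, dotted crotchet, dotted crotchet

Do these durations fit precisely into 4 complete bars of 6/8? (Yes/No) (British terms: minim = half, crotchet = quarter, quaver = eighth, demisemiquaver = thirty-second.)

One bar of 6/8 = 24 thirty-second notes, so 4 bars = 96.
In thirty-second notes: demisemiquaver = 1; crotchet rest = 8; dotted quaver rest = 6; minim = 16; dotted minim = 24; minim = 16; demisemiquaver = 1; dotted crotchet = 12; dotted crotchet = 12.
Sum: 1 + 8 + 6 + 16 + 24 + 16 + 1 + 12 + 12 = 96.
96 equals 96, so the answer is Yes.

Yes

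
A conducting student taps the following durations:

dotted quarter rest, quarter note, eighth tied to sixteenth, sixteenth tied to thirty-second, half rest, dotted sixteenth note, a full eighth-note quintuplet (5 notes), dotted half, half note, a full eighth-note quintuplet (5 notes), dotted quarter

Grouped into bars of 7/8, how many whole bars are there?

One bar of 7/8 = 28 thirty-second notes.
Working in thirty-second notes: dotted quarter rest = 12; quarter note = 8; eighth tied to sixteenth (eighth + sixteenth) = 6; sixteenth tied to thirty-second (sixteenth + thirty-second) = 3; half rest = 16; dotted sixteenth note = 3; a full eighth-note quintuplet (5 notes) (five quintuplet eighths span one half) = 16; dotted half = 24; half note = 16; a full eighth-note quintuplet (5 notes) (five quintuplet eighths span one half) = 16; dotted quarter = 12.
Adding: 12 + 8 + 6 + 3 + 16 + 3 + 16 + 24 + 16 + 16 + 12 = 132.
132 ÷ 28 = 4 complete bars with 20 left over.

4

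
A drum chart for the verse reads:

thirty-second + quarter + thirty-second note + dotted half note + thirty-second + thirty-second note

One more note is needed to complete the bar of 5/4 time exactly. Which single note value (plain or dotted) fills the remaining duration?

eighth note

The bar of 5/4 = 40 thirty-second notes.
Each duration in thirty-second notes: thirty-second = 1; quarter = 8; thirty-second note = 1; dotted half note = 24; thirty-second = 1; thirty-second note = 1.
Sum: 1 + 8 + 1 + 24 + 1 + 1 = 36.
Remaining: 40 − 36 = 4 thirty-second notes, which is a eighth note.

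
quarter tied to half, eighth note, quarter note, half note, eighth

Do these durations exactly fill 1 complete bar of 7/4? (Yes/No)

Yes

One bar of 7/4 = 14 eighth notes.
In eighth notes: quarter tied to half (quarter + half) = 6; eighth note = 1; quarter note = 2; half note = 4; eighth = 1.
Sum: 6 + 1 + 2 + 4 + 1 = 14.
14 equals 14, so the answer is Yes.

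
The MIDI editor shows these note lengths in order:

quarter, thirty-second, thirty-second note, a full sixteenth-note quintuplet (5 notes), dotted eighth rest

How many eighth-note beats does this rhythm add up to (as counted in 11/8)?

6

One eighth-note beat = 4 thirty-second notes.
Convert each value to thirty-second notes: quarter = 8; thirty-second = 1; thirty-second note = 1; a full sixteenth-note quintuplet (5 notes) (five quintuplet sixteenths span one quarter) = 8; dotted eighth rest = 6.
Adding: 8 + 1 + 1 + 8 + 6 = 24.
24 ÷ 4 = 6 beats.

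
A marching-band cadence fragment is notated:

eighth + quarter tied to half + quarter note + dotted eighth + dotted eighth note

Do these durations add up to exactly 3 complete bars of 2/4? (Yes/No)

Yes

One bar of 2/4 = 8 sixteenth notes, so 3 bars = 24.
Working in sixteenth notes: eighth = 2; quarter tied to half (quarter + half) = 12; quarter note = 4; dotted eighth = 3; dotted eighth note = 3.
Adding: 2 + 12 + 4 + 3 + 3 = 24.
24 equals 24, so the answer is Yes.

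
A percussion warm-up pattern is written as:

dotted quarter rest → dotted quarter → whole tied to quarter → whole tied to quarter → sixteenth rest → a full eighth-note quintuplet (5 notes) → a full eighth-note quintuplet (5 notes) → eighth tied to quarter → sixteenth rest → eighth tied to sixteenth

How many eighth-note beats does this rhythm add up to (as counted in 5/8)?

One eighth-note beat = 2 sixteenth notes.
Convert each value to sixteenth notes: dotted quarter rest = 6; dotted quarter = 6; whole tied to quarter (whole + quarter) = 20; whole tied to quarter (whole + quarter) = 20; sixteenth rest = 1; a full eighth-note quintuplet (5 notes) (five quintuplet eighths span one half) = 8; a full eighth-note quintuplet (5 notes) (five quintuplet eighths span one half) = 8; eighth tied to quarter (eighth + quarter) = 6; sixteenth rest = 1; eighth tied to sixteenth (eighth + sixteenth) = 3.
Sum: 6 + 6 + 20 + 20 + 1 + 8 + 8 + 6 + 1 + 3 = 79.
79 ÷ 2 = 39.5 beats.

39.5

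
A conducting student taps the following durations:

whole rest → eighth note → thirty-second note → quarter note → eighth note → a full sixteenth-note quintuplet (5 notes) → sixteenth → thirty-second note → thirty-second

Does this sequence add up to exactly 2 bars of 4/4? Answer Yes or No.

No

One bar of 4/4 = 32 thirty-second notes, so 2 bars = 64.
Express everything in thirty-second notes: whole rest = 32; eighth note = 4; thirty-second note = 1; quarter note = 8; eighth note = 4; a full sixteenth-note quintuplet (5 notes) (five quintuplet sixteenths span one quarter) = 8; sixteenth = 2; thirty-second note = 1; thirty-second = 1.
Total: 32 + 4 + 1 + 8 + 4 + 8 + 2 + 1 + 1 = 61.
61 falls short of 64, so the answer is No.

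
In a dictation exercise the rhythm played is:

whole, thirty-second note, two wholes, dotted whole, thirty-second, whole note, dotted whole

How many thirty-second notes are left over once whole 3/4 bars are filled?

One bar of 3/4 = 24 thirty-second notes.
Working in thirty-second notes: whole = 32; thirty-second note = 1; whole = 32; whole = 32; dotted whole = 48; thirty-second = 1; whole note = 32; dotted whole = 48.
Total: 32 + 1 + 32 + 32 + 48 + 1 + 32 + 48 = 226.
226 ÷ 24 = 9 complete bars with 10 thirty-second notes remaining.

10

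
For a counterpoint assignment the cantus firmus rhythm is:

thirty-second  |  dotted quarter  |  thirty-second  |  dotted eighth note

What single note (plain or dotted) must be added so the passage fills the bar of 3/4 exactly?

The bar of 3/4 = 24 thirty-second notes.
Convert each value to thirty-second notes: thirty-second = 1; dotted quarter = 12; thirty-second = 1; dotted eighth note = 6.
Adding: 1 + 12 + 1 + 6 = 20.
Remaining: 24 − 20 = 4 thirty-second notes, which is a eighth note.

eighth note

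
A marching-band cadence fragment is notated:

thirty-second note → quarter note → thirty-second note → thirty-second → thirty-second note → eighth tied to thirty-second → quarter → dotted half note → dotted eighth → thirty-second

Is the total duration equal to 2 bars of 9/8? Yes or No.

One bar of 9/8 = 36 thirty-second notes, so 2 bars = 72.
Working in thirty-second notes: thirty-second note = 1; quarter note = 8; thirty-second note = 1; thirty-second = 1; thirty-second note = 1; eighth tied to thirty-second (eighth + thirty-second) = 5; quarter = 8; dotted half note = 24; dotted eighth = 6; thirty-second = 1.
Adding: 1 + 8 + 1 + 1 + 1 + 5 + 8 + 24 + 6 + 1 = 56.
56 falls short of 72, so the answer is No.

No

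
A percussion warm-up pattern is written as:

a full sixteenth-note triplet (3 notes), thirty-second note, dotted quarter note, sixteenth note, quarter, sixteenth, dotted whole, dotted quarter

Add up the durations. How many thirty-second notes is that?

89

Each duration in thirty-second notes: a full sixteenth-note triplet (3 notes) (three triplet sixteenths span one eighth) = 4; thirty-second note = 1; dotted quarter note = 12; sixteenth note = 2; quarter = 8; sixteenth = 2; dotted whole = 48; dotted quarter = 12.
Total: 4 + 1 + 12 + 2 + 8 + 2 + 48 + 12 = 89 thirty-second notes.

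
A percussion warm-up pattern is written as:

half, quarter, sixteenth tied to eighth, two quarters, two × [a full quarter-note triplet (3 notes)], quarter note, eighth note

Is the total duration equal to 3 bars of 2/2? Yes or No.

No

One bar of 2/2 = 16 sixteenth notes, so 3 bars = 48.
Each duration in sixteenth notes: half = 8; quarter = 4; sixteenth tied to eighth (sixteenth + eighth) = 3; quarter = 4; quarter = 4; a full quarter-note triplet (3 notes) (three triplet quarters span one half) = 8; a full quarter-note triplet (3 notes) (three triplet quarters span one half) = 8; quarter note = 4; eighth note = 2.
Sum: 8 + 4 + 3 + 4 + 4 + 8 + 8 + 4 + 2 = 45.
45 falls short of 48, so the answer is No.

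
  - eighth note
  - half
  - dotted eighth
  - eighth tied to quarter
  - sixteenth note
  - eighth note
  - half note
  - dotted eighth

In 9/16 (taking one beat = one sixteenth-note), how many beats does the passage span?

33

One sixteenth-note beat = 2 thirty-second notes.
Working in thirty-second notes: eighth note = 4; half = 16; dotted eighth = 6; eighth tied to quarter (eighth + quarter) = 12; sixteenth note = 2; eighth note = 4; half note = 16; dotted eighth = 6.
Sum: 4 + 16 + 6 + 12 + 2 + 4 + 16 + 6 = 66.
66 ÷ 2 = 33 beats.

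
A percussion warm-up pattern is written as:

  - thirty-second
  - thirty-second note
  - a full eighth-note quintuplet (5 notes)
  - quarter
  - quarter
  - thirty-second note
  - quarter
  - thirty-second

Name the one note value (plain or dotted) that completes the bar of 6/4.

The bar of 6/4 = 48 thirty-second notes.
In thirty-second notes: thirty-second = 1; thirty-second note = 1; a full eighth-note quintuplet (5 notes) (five quintuplet eighths span one half) = 16; quarter = 8; quarter = 8; thirty-second note = 1; quarter = 8; thirty-second = 1.
Sum: 1 + 1 + 16 + 8 + 8 + 1 + 8 + 1 = 44.
Remaining: 48 − 44 = 4 thirty-second notes, which is a eighth note.

eighth note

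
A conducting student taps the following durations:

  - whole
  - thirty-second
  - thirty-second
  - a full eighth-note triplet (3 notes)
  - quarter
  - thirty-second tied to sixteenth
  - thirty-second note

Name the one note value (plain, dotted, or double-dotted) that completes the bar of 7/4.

The bar of 7/4 = 56 thirty-second notes.
In thirty-second notes: whole = 32; thirty-second = 1; thirty-second = 1; a full eighth-note triplet (3 notes) (three triplet eighths span one quarter) = 8; quarter = 8; thirty-second tied to sixteenth (thirty-second + sixteenth) = 3; thirty-second note = 1.
Total: 32 + 1 + 1 + 8 + 8 + 3 + 1 = 54.
Remaining: 56 − 54 = 2 thirty-second notes, which is a sixteenth note.

sixteenth note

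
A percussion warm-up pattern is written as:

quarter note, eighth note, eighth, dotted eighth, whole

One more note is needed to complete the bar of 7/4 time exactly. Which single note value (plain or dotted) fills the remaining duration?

sixteenth note

The bar of 7/4 = 28 sixteenth notes.
Express everything in sixteenth notes: quarter note = 4; eighth note = 2; eighth = 2; dotted eighth = 3; whole = 16.
Altogether 4 + 2 + 2 + 3 + 16 = 27.
Remaining: 28 − 27 = 1 sixteenth note, which is a sixteenth note.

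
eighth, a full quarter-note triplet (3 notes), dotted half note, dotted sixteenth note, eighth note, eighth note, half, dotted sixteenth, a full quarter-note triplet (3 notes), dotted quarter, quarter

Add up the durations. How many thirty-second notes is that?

110

Convert each value to thirty-second notes: eighth = 4; a full quarter-note triplet (3 notes) (three triplet quarters span one half) = 16; dotted half note = 24; dotted sixteenth note = 3; eighth note = 4; eighth note = 4; half = 16; dotted sixteenth = 3; a full quarter-note triplet (3 notes) (three triplet quarters span one half) = 16; dotted quarter = 12; quarter = 8.
Sum: 4 + 16 + 24 + 3 + 4 + 4 + 16 + 3 + 16 + 12 + 8 = 110 thirty-second notes.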